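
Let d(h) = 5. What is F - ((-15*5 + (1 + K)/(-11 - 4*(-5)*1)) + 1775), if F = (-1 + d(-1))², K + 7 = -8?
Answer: -15142/9 ≈ -1682.4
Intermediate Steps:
K = -15 (K = -7 - 8 = -15)
F = 16 (F = (-1 + 5)² = 4² = 16)
F - ((-15*5 + (1 + K)/(-11 - 4*(-5)*1)) + 1775) = 16 - ((-15*5 + (1 - 15)/(-11 - 4*(-5)*1)) + 1775) = 16 - ((-75 - 14/(-11 + 20*1)) + 1775) = 16 - ((-75 - 14/(-11 + 20)) + 1775) = 16 - ((-75 - 14/9) + 1775) = 16 - (-689/9 + 1775) = 16 - 1*15286/9 = 16 - 15286/9 = -15142/9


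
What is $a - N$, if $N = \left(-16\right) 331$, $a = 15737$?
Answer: $21033$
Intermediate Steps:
$N = -5296$
$a - N = 15737 - -5296 = 15737 + 5296 = 21033$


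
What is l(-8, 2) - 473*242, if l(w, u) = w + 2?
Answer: -114472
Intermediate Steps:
l(w, u) = 2 + w
l(-8, 2) - 473*242 = (2 - 8) - 473*242 = -6 - 114466 = -114472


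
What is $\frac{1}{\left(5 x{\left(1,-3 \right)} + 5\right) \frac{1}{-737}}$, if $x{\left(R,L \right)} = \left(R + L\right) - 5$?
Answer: $\frac{737}{30} \approx 24.567$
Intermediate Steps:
$x{\left(R,L \right)} = -5 + L + R$ ($x{\left(R,L \right)} = \left(L + R\right) - 5 = -5 + L + R$)
$\frac{1}{\left(5 x{\left(1,-3 \right)} + 5\right) \frac{1}{-737}} = \frac{1}{\left(5 \left(-5 - 3 + 1\right) + 5\right) \frac{1}{-737}} = \frac{1}{\left(5 \left(-7\right) + 5\right) \left(- \frac{1}{737}\right)} = \frac{1}{\left(-35 + 5\right) \left(- \frac{1}{737}\right)} = \frac{1}{\left(-30\right) \left(- \frac{1}{737}\right)} = \frac{1}{\frac{30}{737}} = \frac{737}{30}$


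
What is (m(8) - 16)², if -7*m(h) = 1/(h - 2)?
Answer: 452929/1764 ≈ 256.76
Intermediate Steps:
m(h) = -1/(7*(-2 + h)) (m(h) = -1/(7*(h - 2)) = -1/(7*(-2 + h)))
(m(8) - 16)² = (-1/(-14 + 7*8) - 16)² = (-1/(-14 + 56) - 16)² = (-1/42 - 16)² = (-673/42)² = 452929/1764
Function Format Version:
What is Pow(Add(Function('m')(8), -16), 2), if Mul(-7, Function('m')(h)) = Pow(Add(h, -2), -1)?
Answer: Rational(452929, 1764) ≈ 256.76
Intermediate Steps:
Function('m')(h) = Mul(Rational(-1, 7), Pow(Add(-2, h), -1)) (Function('m')(h) = Mul(Rational(-1, 7), Pow(Add(h, -2), -1)) = Mul(Rational(-1, 7), Pow(Add(-2, h), -1)))
Pow(Add(Function('m')(8), -16), 2) = Pow(Add(Mul(-1, Pow(Add(-14, Mul(7, 8)), -1)), -16), 2) = Pow(Add(Mul(-1, Pow(Add(-14, 56), -1)), -16), 2) = Pow(Add(Mul(-1, Pow(42, -1)), -16), 2) = Pow(Add(Mul(-1, Rational(1, 42)), -16), 2) = Pow(Add(Rational(-1, 42), -16), 2) = Pow(Rational(-673, 42), 2) = Rational(452929, 1764)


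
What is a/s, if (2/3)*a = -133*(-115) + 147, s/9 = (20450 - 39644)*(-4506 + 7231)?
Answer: -1103/22415850 ≈ -4.9206e-5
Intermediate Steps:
s = -470732850 (s = 9*((20450 - 39644)*(-4506 + 7231)) = 9*(-19194*2725) = 9*(-52303650) = -470732850)
a = 23163 (a = 3*(-133*(-115) + 147)/2 = 3*(15295 + 147)/2 = (3/2)*15442 = 23163)
a/s = 23163/(-470732850) = 23163*(-1/470732850) = -1103/22415850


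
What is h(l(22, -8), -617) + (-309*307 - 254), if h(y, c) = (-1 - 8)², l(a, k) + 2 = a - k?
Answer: -95036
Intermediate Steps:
l(a, k) = -2 + a - k (l(a, k) = -2 + (a - k) = -2 + a - k)
h(y, c) = 81 (h(y, c) = (-9)² = 81)
h(l(22, -8), -617) + (-309*307 - 254) = 81 + (-309*307 - 254) = 81 + (-94863 - 254) = 81 - 95117 = -95036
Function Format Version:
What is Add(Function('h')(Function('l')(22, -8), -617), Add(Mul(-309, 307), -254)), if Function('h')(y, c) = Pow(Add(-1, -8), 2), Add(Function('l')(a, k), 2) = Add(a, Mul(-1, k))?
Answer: -95036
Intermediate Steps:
Function('l')(a, k) = Add(-2, a, Mul(-1, k)) (Function('l')(a, k) = Add(-2, Add(a, Mul(-1, k))) = Add(-2, a, Mul(-1, k)))
Function('h')(y, c) = 81 (Function('h')(y, c) = Pow(-9, 2) = 81)
Add(Function('h')(Function('l')(22, -8), -617), Add(Mul(-309, 307), -254)) = Add(81, Add(Mul(-309, 307), -254)) = Add(81, Add(-94863, -254)) = Add(81, -95117) = -95036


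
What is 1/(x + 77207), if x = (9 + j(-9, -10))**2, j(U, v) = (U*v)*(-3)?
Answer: 1/145328 ≈ 6.8810e-6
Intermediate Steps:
j(U, v) = -3*U*v
x = 68121 (x = (9 - 3*(-9)*(-10))**2 = (9 - 270)**2 = (-261)**2 = 68121)
1/(x + 77207) = 1/(68121 + 77207) = 1/145328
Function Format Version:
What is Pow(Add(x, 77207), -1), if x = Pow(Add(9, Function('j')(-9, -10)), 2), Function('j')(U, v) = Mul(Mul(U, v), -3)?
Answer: Rational(1, 145328) ≈ 6.8810e-6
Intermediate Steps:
Function('j')(U, v) = Mul(-3, U, v)
x = 68121 (x = Pow(Add(9, Mul(-3, -9, -10)), 2) = Pow(Add(9, -270), 2) = Pow(-261, 2) = 68121)
Pow(Add(x, 77207), -1) = Pow(Add(68121, 77207), -1) = Pow(145328, -1) = Rational(1, 145328)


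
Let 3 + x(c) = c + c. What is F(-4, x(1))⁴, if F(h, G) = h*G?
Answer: 256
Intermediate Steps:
x(c) = -3 + 2*c (x(c) = -3 + (c + c) = -3 + 2*c)
F(h, G) = G*h
F(-4, x(1))⁴ = ((-3 + 2*1)*(-4))⁴ = ((-3 + 2)*(-4))⁴ = (-1*(-4))⁴ = 4⁴ = 256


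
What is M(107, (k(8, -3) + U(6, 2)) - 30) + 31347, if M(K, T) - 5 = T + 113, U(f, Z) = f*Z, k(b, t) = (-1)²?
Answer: 31448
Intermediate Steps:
k(b, t) = 1
U(f, Z) = Z*f
M(K, T) = 118 + T (M(K, T) = 5 + (T + 113) = 5 + (113 + T) = 118 + T)
M(107, (k(8, -3) + U(6, 2)) - 30) + 31347 = (118 + ((1 + 2*6) - 30)) + 31347 = (118 + ((1 + 12) - 30)) + 31347 = (118 + (13 - 30)) + 31347 = (118 - 17) + 31347 = 101 + 31347 = 31448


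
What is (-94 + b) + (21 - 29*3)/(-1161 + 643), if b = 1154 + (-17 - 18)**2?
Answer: 591848/259 ≈ 2285.1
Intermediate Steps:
b = 2379 (b = 1154 + (-35)**2 = 1154 + 1225 = 2379)
(-94 + b) + (21 - 29*3)/(-1161 + 643) = (-94 + 2379) + (21 - 29*3)/(-1161 + 643) = 2285 + (21 - 87)/(-518) = 2285 - 66*(-1/518) = 2285 + 33/259 = 591848/259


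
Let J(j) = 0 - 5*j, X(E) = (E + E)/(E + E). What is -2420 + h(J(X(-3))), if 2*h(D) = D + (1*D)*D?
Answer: -2410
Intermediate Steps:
X(E) = 1 (X(E) = (2*E)/((2*E)) = (2*E)*(1/(2*E)) = 1)
J(j) = -5*j
h(D) = D/2 + D**2/2 (h(D) = (D + (1*D)*D)/2 = (D + D*D)/2 = (D + D**2)/2 = D/2 + D**2/2)
-2420 + h(J(X(-3))) = -2420 + (-5*1)*(1 - 5*1)/2 = -2420 + (1/2)*(-5)*(1 - 5) = -2420 + (1/2)*(-5)*(-4) = -2420 + 10 = -2410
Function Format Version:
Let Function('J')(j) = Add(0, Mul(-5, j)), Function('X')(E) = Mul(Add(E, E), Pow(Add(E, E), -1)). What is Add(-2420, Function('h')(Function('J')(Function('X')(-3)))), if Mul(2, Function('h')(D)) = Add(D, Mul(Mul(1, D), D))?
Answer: -2410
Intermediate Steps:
Function('X')(E) = 1 (Function('X')(E) = Mul(Mul(2, E), Pow(Mul(2, E), -1)) = Mul(Mul(2, E), Mul(Rational(1, 2), Pow(E, -1))) = 1)
Function('J')(j) = Mul(-5, j)
Function('h')(D) = Add(Mul(Rational(1, 2), D), Mul(Rational(1, 2), Pow(D, 2))) (Function('h')(D) = Mul(Rational(1, 2), Add(D, Mul(Mul(1, D), D))) = Mul(Rational(1, 2), Add(D, Mul(D, D))) = Mul(Rational(1, 2), Add(D, Pow(D, 2))) = Add(Mul(Rational(1, 2), D), Mul(Rational(1, 2), Pow(D, 2))))
Add(-2420, Function('h')(Function('J')(Function('X')(-3)))) = Add(-2420, Mul(Rational(1, 2), Mul(-5, 1), Add(1, Mul(-5, 1)))) = Add(-2420, Mul(Rational(1, 2), -5, Add(1, -5))) = Add(-2420, Mul(Rational(1, 2), -5, -4)) = Add(-2420, 10) = -2410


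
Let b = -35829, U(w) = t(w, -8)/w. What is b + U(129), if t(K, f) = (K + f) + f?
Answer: -4621828/129 ≈ -35828.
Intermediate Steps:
t(K, f) = K + 2*f
U(w) = (-16 + w)/w (U(w) = (w + 2*(-8))/w = (w - 16)/w = (-16 + w)/w)
b + U(129) = -35829 + (-16 + 129)/129 = -35829 + (1/129)*113 = -35829 + 113/129 = -4621828/129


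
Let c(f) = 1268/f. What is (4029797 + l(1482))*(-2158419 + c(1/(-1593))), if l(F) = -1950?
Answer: -16829726317521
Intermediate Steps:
(4029797 + l(1482))*(-2158419 + c(1/(-1593))) = (4029797 - 1950)*(-2158419 + 1268/(1/(-1593))) = 4027847*(-2158419 + 1268/(-1/1593)) = 4027847*(-2158419 + 1268*(-1593)) = 4027847*(-2158419 - 2019924) = 4027847*(-4178343) = -16829726317521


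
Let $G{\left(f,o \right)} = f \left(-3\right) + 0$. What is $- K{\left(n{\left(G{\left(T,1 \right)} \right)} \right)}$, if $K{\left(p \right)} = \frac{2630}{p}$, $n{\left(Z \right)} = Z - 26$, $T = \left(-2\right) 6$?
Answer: $-263$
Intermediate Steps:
$T = -12$
$G{\left(f,o \right)} = - 3 f$ ($G{\left(f,o \right)} = - 3 f + 0 = - 3 f$)
$n{\left(Z \right)} = -26 + Z$
$- K{\left(n{\left(G{\left(T,1 \right)} \right)} \right)} = - \frac{2630}{-26 - -36} = - \frac{2630}{-26 + 36} = - \frac{2630}{10} = \left(-1\right) 263 = -263$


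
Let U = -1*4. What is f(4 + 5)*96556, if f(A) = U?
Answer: -386224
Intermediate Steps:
U = -4
f(A) = -4
f(4 + 5)*96556 = -4*96556 = -386224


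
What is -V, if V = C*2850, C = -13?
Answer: 37050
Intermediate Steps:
V = -37050 (V = -13*2850 = -37050)
-V = -1*(-37050) = 37050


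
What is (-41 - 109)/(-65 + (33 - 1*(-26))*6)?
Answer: -150/289 ≈ -0.51903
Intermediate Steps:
(-41 - 109)/(-65 + (33 - 1*(-26))*6) = -150/(-65 + (33 + 26)*6) = -150/(-65 + 59*6) = -150/(-65 + 354) = -150/289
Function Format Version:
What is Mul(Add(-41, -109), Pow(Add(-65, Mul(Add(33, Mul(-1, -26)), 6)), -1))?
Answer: Rational(-150, 289) ≈ -0.51903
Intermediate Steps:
Mul(Add(-41, -109), Pow(Add(-65, Mul(Add(33, Mul(-1, -26)), 6)), -1)) = Mul(-150, Pow(Add(-65, Mul(Add(33, 26), 6)), -1)) = Mul(-150, Pow(Add(-65, Mul(59, 6)), -1)) = Mul(-150, Pow(Add(-65, 354), -1)) = Mul(-150, Pow(289, -1)) = Mul(-150, Rational(1, 289)) = Rational(-150, 289)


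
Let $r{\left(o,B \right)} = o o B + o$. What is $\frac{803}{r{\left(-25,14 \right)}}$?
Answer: $\frac{803}{8725} \approx 0.092034$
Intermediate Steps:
$r{\left(o,B \right)} = o + B o^{2}$ ($r{\left(o,B \right)} = o^{2} B + o = B o^{2} + o = o + B o^{2}$)
$\frac{803}{r{\left(-25,14 \right)}} = \frac{803}{\left(-25\right) \left(1 + 14 \left(-25\right)\right)} = \frac{803}{\left(-25\right) \left(1 - 350\right)} = \frac{803}{\left(-25\right) \left(-349\right)} = \frac{803}{8725}$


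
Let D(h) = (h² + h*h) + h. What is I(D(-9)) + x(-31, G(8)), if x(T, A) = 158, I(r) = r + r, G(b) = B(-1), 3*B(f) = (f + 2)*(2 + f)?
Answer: 464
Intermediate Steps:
D(h) = h + 2*h² (D(h) = (h² + h²) + h = 2*h² + h = h + 2*h²)
B(f) = (2 + f)²/3 (B(f) = ((f + 2)*(2 + f))/3 = ((2 + f)*(2 + f))/3 = (2 + f)²/3)
G(b) = ⅓ (G(b) = (2 - 1)²/3 = (⅓)*1² = (⅓)*1 = ⅓)
I(r) = 2*r
I(D(-9)) + x(-31, G(8)) = 2*(-9*(1 + 2*(-9))) + 158 = 2*(-9*(1 - 18)) + 158 = 2*(-9*(-17)) + 158 = 2*153 + 158 = 306 + 158 = 464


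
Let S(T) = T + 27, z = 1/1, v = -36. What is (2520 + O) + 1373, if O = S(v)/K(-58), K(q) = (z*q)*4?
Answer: 903185/232 ≈ 3893.0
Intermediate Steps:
z = 1 (z = 1*1 = 1)
S(T) = 27 + T
K(q) = 4*q (K(q) = (1*q)*4 = q*4 = 4*q)
O = 9/232 (O = (27 - 36)/((4*(-58))) = -9/(-232) = -9*(-1/232) = 9/232 ≈ 0.038793)
(2520 + O) + 1373 = (2520 + 9/232) + 1373 = 584649/232 + 1373 = 903185/232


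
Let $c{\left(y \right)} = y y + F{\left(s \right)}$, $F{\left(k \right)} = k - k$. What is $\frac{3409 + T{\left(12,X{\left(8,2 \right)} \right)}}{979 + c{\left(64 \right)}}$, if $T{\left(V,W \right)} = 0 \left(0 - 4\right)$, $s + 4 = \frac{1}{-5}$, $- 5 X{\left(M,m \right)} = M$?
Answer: $\frac{487}{725} \approx 0.67172$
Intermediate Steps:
$X{\left(M,m \right)} = - \frac{M}{5}$
$s = - \frac{21}{5}$ ($s = -4 + \frac{1}{-5} = -4 - \frac{1}{5} = - \frac{21}{5} \approx -4.2$)
$F{\left(k \right)} = 0$
$T{\left(V,W \right)} = 0$ ($T{\left(V,W \right)} = 0 \left(-4\right) = 0$)
$c{\left(y \right)} = y^{2}$ ($c{\left(y \right)} = y y + 0 = y^{2} + 0 = y^{2}$)
$\frac{3409 + T{\left(12,X{\left(8,2 \right)} \right)}}{979 + c{\left(64 \right)}} = \frac{3409 + 0}{979 + 64^{2}} = \frac{3409}{979 + 4096} = \frac{3409}{5075} = 3409 \cdot \frac{1}{5075} = \frac{487}{725}$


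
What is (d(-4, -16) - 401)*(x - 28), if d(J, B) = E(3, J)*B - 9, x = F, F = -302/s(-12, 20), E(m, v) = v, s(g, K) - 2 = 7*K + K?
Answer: 836974/81 ≈ 10333.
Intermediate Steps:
s(g, K) = 2 + 8*K (s(g, K) = 2 + (7*K + K) = 2 + 8*K)
F = -151/81 (F = -302/(2 + 8*20) = -302/(2 + 160) = -302/162 = -302*1/162 = -151/81 ≈ -1.8642)
x = -151/81 ≈ -1.8642
d(J, B) = -9 + B*J (d(J, B) = J*B - 9 = B*J - 9 = -9 + B*J)
(d(-4, -16) - 401)*(x - 28) = ((-9 - 16*(-4)) - 401)*(-151/81 - 28) = ((-9 + 64) - 401)*(-2419/81) = (55 - 401)*(-2419/81) = -346*(-2419/81) = 836974/81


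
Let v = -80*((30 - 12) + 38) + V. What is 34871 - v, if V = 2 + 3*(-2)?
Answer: 39355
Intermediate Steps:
V = -4 (V = 2 - 6 = -4)
v = -4484 (v = -80*((30 - 12) + 38) - 4 = -80*(18 + 38) - 4 = -80*56 - 4 = -4480 - 4 = -4484)
34871 - v = 34871 - 1*(-4484) = 34871 + 4484 = 39355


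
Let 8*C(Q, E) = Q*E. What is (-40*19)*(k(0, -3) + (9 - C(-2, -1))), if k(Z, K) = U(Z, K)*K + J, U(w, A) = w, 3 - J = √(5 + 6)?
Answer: -8930 + 760*√11 ≈ -6409.4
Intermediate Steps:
C(Q, E) = E*Q/8 (C(Q, E) = (Q*E)/8 = (E*Q)/8 = E*Q/8)
J = 3 - √11 (J = 3 - √(5 + 6) = 3 - √11 ≈ -0.31662)
k(Z, K) = 3 - √11 + K*Z (k(Z, K) = Z*K + (3 - √11) = K*Z + (3 - √11) = 3 - √11 + K*Z)
(-40*19)*(k(0, -3) + (9 - C(-2, -1))) = (-40*19)*((3 - √11 - 3*0) + (9 - (-1)*(-2)/8)) = -760*((3 - √11 + 0) + (9 - 1*¼)) = -760*((3 - √11) + (9 - ¼)) = -760*((3 - √11) + 35/4) = -760*(47/4 - √11) = -8930 + 760*√11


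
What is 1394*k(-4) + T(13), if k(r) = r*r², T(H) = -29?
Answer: -89245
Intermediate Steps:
k(r) = r³
1394*k(-4) + T(13) = 1394*(-4)³ - 29 = 1394*(-64) - 29 = -89216 - 29 = -89245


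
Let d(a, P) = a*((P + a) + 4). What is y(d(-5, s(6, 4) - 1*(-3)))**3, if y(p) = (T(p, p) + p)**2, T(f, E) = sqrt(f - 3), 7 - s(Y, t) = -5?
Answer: (70 - I*sqrt(73))**6 ≈ 9.1749e+10 - 8.19e+10*I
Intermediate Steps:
s(Y, t) = 12 (s(Y, t) = 7 - 1*(-5) = 7 + 5 = 12)
T(f, E) = sqrt(-3 + f)
d(a, P) = a*(4 + P + a)
y(p) = (p + sqrt(-3 + p))**2 (y(p) = (sqrt(-3 + p) + p)**2 = (p + sqrt(-3 + p))**2)
y(d(-5, s(6, 4) - 1*(-3)))**3 = ((-5*(4 + (12 - 1*(-3)) - 5) + sqrt(-3 - 5*(4 + (12 - 1*(-3)) - 5)))**2)**3 = ((-5*(4 + (12 + 3) - 5) + sqrt(-3 - 5*(4 + (12 + 3) - 5)))**2)**3 = ((-5*(4 + 15 - 5) + sqrt(-3 - 5*(4 + 15 - 5)))**2)**3 = ((-5*14 + sqrt(-3 - 5*14))**2)**3 = ((-70 + sqrt(-3 - 70))**2)**3 = ((-70 + sqrt(-73))**2)**3 = ((-70 + I*sqrt(73))**2)**3 = (-70 + I*sqrt(73))**6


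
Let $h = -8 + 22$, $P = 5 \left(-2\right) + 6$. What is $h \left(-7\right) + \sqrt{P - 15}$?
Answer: $-98 + i \sqrt{19} \approx -98.0 + 4.3589 i$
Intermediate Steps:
$P = -4$ ($P = -10 + 6 = -4$)
$h = 14$
$h \left(-7\right) + \sqrt{P - 15} = 14 \left(-7\right) + \sqrt{-4 - 15} = -98 + \sqrt{-19} = -98 + i \sqrt{19}$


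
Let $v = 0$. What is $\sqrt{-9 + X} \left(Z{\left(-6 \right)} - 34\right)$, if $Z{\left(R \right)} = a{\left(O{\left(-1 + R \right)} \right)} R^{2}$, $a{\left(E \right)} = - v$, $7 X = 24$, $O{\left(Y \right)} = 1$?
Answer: $- \frac{34 i \sqrt{273}}{7} \approx - 80.253 i$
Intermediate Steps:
$X = \frac{24}{7}$ ($X = \frac{1}{7} \cdot 24 = \frac{24}{7} \approx 3.4286$)
$a{\left(E \right)} = 0$ ($a{\left(E \right)} = \left(-1\right) 0 = 0$)
$Z{\left(R \right)} = 0$ ($Z{\left(R \right)} = 0 R^{2} = 0$)
$\sqrt{-9 + X} \left(Z{\left(-6 \right)} - 34\right) = \sqrt{-9 + \frac{24}{7}} \left(0 - 34\right) = \sqrt{- \frac{39}{7}} \left(-34\right) = \frac{i \sqrt{273}}{7} \left(-34\right) = - \frac{34 i \sqrt{273}}{7}$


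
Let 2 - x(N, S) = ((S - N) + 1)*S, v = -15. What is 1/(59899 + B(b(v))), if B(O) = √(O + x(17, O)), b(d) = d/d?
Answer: 59899/3587890183 - 3*√2/3587890183 ≈ 1.6694e-5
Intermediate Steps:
x(N, S) = 2 - S*(1 + S - N) (x(N, S) = 2 - ((S - N) + 1)*S = 2 - (1 + S - N)*S = 2 - S*(1 + S - N))
b(d) = 1
B(O) = √(2 - O² + 17*O) (B(O) = √(O + (2 - O - O² + 17*O)) = √(O + (2 - O² + 16*O)) = √(2 - O² + 17*O))
1/(59899 + B(b(v))) = 1/(59899 + √(2 - 1*1² + 17*1)) = 1/(59899 + √(2 - 1*1 + 17)) = 1/(59899 + √(2 - 1 + 17)) = 1/(59899 + √18) = 1/(59899 + 3*√2)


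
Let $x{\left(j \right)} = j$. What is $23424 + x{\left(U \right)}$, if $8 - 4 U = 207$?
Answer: $\frac{93497}{4} \approx 23374.0$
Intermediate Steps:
$U = - \frac{199}{4}$ ($U = 2 - \frac{207}{4} = - \frac{199}{4} \approx -49.75$)
$23424 + x{\left(U \right)} = 23424 - \frac{199}{4} = \frac{93497}{4}$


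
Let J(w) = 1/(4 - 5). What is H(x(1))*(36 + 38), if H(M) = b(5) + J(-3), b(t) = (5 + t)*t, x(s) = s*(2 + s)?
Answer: 3626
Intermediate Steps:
J(w) = -1 (J(w) = 1/(-1) = -1)
b(t) = t*(5 + t)
H(M) = 49 (H(M) = 5*(5 + 5) - 1 = 5*10 - 1 = 50 - 1 = 49)
H(x(1))*(36 + 38) = 49*(36 + 38) = 49*74 = 3626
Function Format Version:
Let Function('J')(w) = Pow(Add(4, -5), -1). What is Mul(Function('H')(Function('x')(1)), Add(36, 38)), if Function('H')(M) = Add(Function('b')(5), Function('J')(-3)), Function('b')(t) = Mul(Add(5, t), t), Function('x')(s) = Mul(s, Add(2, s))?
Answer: 3626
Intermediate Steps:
Function('J')(w) = -1 (Function('J')(w) = Pow(-1, -1) = -1)
Function('b')(t) = Mul(t, Add(5, t))
Function('H')(M) = 49 (Function('H')(M) = Add(Mul(5, Add(5, 5)), -1) = Add(Mul(5, 10), -1) = Add(50, -1) = 49)
Mul(Function('H')(Function('x')(1)), Add(36, 38)) = Mul(49, Add(36, 38)) = Mul(49, 74) = 3626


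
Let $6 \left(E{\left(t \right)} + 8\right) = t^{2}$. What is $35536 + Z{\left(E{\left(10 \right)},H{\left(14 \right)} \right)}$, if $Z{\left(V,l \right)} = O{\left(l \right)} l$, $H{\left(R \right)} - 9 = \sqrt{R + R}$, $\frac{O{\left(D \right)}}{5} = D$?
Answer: $36081 + 180 \sqrt{7} \approx 36557.0$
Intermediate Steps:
$O{\left(D \right)} = 5 D$
$E{\left(t \right)} = -8 + \frac{t^{2}}{6}$
$H{\left(R \right)} = 9 + \sqrt{2} \sqrt{R}$ ($H{\left(R \right)} = 9 + \sqrt{R + R} = 9 + \sqrt{2 R} = 9 + \sqrt{2} \sqrt{R}$)
$Z{\left(V,l \right)} = 5 l^{2}$ ($Z{\left(V,l \right)} = 5 l l = 5 l^{2}$)
$35536 + Z{\left(E{\left(10 \right)},H{\left(14 \right)} \right)} = 35536 + 5 \left(9 + \sqrt{2} \sqrt{14}\right)^{2} = 35536 + 5 \left(9 + 2 \sqrt{7}\right)^{2}$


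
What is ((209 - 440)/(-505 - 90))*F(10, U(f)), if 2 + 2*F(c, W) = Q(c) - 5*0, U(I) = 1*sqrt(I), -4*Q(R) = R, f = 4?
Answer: -297/340 ≈ -0.87353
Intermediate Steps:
Q(R) = -R/4
U(I) = sqrt(I)
F(c, W) = -1 - c/8 (F(c, W) = -1 + (-c/4 - 5*0)/2 = -1 + (-c/4 + 0)/2 = -1 + (-c/4)/2 = -1 - c/8)
((209 - 440)/(-505 - 90))*F(10, U(f)) = ((209 - 440)/(-505 - 90))*(-1 - 1/8*10) = (-231/(-595))*(-1 - 5/4) = -231*(-1/595)*(-9/4) = (33/85)*(-9/4) = -297/340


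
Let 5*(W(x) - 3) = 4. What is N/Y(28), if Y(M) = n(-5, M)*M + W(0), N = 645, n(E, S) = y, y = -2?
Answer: -1075/87 ≈ -12.356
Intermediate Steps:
n(E, S) = -2
W(x) = 19/5 (W(x) = 3 + (⅕)*4 = 3 + ⅘ = 19/5)
Y(M) = 19/5 - 2*M (Y(M) = -2*M + 19/5 = 19/5 - 2*M)
N/Y(28) = 645/(19/5 - 2*28) = 645/(19/5 - 56) = 645/(-261/5) = 645*(-5/261) = -1075/87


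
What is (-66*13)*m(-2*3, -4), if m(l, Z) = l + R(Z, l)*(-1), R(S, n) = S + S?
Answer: -1716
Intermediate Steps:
R(S, n) = 2*S
m(l, Z) = l - 2*Z (m(l, Z) = l + (2*Z)*(-1) = l - 2*Z)
(-66*13)*m(-2*3, -4) = (-66*13)*(-2*3 - 2*(-4)) = -858*(-6 + 8) = -858*2 = -1716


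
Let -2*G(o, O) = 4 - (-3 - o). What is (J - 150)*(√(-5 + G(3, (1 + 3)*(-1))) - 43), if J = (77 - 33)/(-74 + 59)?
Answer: 98642/15 - 2294*I*√10/15 ≈ 6576.1 - 483.62*I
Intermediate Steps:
G(o, O) = -7/2 - o/2 (G(o, O) = -(4 - (-3 - o))/2 = -(4 + (3 + o))/2 = -(7 + o)/2 = -7/2 - o/2)
J = -44/15 (J = 44/(-15) = 44*(-1/15) = -44/15 ≈ -2.9333)
(J - 150)*(√(-5 + G(3, (1 + 3)*(-1))) - 43) = (-44/15 - 150)*(√(-5 + (-7/2 - ½*3)) - 43) = -2294*(√(-5 + (-7/2 - 3/2)) - 43)/15 = -2294*(√(-5 - 5) - 43)/15 = -2294*(√(-10) - 43)/15 = -2294*(I*√10 - 43)/15 = -2294*(-43 + I*√10)/15 = 98642/15 - 2294*I*√10/15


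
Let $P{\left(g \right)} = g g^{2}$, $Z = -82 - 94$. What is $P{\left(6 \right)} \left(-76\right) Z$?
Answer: $2889216$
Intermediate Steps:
$Z = -176$ ($Z = -82 - 94 = -176$)
$P{\left(g \right)} = g^{3}$
$P{\left(6 \right)} \left(-76\right) Z = 6^{3} \left(-76\right) \left(-176\right) = 216 \left(-76\right) \left(-176\right) = \left(-16416\right) \left(-176\right) = 2889216$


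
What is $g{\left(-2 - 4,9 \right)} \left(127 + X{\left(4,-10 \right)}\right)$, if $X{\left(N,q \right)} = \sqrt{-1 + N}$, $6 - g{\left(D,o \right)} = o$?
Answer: $-381 - 3 \sqrt{3} \approx -386.2$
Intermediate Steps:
$g{\left(D,o \right)} = 6 - o$
$g{\left(-2 - 4,9 \right)} \left(127 + X{\left(4,-10 \right)}\right) = \left(6 - 9\right) \left(127 + \sqrt{-1 + 4}\right) = \left(6 - 9\right) \left(127 + \sqrt{3}\right) = - 3 \left(127 + \sqrt{3}\right) = -381 - 3 \sqrt{3}$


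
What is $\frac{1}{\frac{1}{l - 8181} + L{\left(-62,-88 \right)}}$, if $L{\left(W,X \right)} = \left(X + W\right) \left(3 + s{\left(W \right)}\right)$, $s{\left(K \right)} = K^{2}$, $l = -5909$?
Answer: $- \frac{14090}{8130634501} \approx -1.733 \cdot 10^{-6}$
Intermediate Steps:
$L{\left(W,X \right)} = \left(3 + W^{2}\right) \left(W + X\right)$ ($L{\left(W,X \right)} = \left(X + W\right) \left(3 + W^{2}\right) = \left(W + X\right) \left(3 + W^{2}\right) = \left(3 + W^{2}\right) \left(W + X\right)$)
$\frac{1}{\frac{1}{l - 8181} + L{\left(-62,-88 \right)}} = \frac{1}{\frac{1}{-5909 - 8181} + \left(\left(-62\right)^{3} + 3 \left(-62\right) + 3 \left(-88\right) - 88 \left(-62\right)^{2}\right)} = \frac{1}{\frac{1}{-14090} - 577050} = \frac{1}{- \frac{1}{14090} - 577050} = \frac{1}{- \frac{8130634501}{14090}} = - \frac{14090}{8130634501}$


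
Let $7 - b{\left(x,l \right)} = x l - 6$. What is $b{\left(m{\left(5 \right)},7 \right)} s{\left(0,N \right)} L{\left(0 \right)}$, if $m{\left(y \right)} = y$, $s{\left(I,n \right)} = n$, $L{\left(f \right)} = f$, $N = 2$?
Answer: $0$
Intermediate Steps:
$b{\left(x,l \right)} = 13 - l x$ ($b{\left(x,l \right)} = 7 - \left(x l - 6\right) = 7 - \left(l x - 6\right) = 7 - \left(-6 + l x\right) = 13 - l x$)
$b{\left(m{\left(5 \right)},7 \right)} s{\left(0,N \right)} L{\left(0 \right)} = \left(13 - 7 \cdot 5\right) 2 \cdot 0 = \left(13 - 35\right) 2 \cdot 0 = \left(-22\right) 2 \cdot 0 = \left(-44\right) 0 = 0$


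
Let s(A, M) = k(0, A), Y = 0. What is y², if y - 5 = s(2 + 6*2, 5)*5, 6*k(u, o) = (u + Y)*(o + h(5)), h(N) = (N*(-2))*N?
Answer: 25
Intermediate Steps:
h(N) = -2*N² (h(N) = (-2*N)*N = -2*N²)
k(u, o) = u*(-50 + o)/6 (k(u, o) = ((u + 0)*(o - 2*5²))/6 = (u*(o - 2*25))/6 = (u*(o - 50))/6 = (u*(-50 + o))/6 = u*(-50 + o)/6)
s(A, M) = 0 (s(A, M) = (⅙)*0*(-50 + A) = 0)
y = 5 (y = 5 + 0*5 = 5 + 0 = 5)
y² = 5² = 25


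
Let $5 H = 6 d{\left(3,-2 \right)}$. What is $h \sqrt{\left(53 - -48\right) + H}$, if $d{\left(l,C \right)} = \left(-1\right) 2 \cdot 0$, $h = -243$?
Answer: $- 243 \sqrt{101} \approx -2442.1$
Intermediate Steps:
$d{\left(l,C \right)} = 0$ ($d{\left(l,C \right)} = \left(-2\right) 0 = 0$)
$H = 0$ ($H = \frac{6 \cdot 0}{5} = \frac{1}{5} \cdot 0 = 0$)
$h \sqrt{\left(53 - -48\right) + H} = - 243 \sqrt{\left(53 - -48\right) + 0} = - 243 \sqrt{\left(53 + 48\right) + 0} = - 243 \sqrt{101 + 0} = - 243 \sqrt{101}$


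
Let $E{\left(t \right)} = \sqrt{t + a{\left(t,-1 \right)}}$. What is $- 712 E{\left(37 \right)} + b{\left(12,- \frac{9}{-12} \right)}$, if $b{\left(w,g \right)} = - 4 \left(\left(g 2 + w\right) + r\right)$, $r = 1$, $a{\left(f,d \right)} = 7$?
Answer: $-58 - 1424 \sqrt{11} \approx -4780.9$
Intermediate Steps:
$E{\left(t \right)} = \sqrt{7 + t}$ ($E{\left(t \right)} = \sqrt{t + 7} = \sqrt{7 + t}$)
$b{\left(w,g \right)} = -4 - 8 g - 4 w$ ($b{\left(w,g \right)} = - 4 \left(\left(g 2 + w\right) + 1\right) = - 4 \left(\left(2 g + w\right) + 1\right) = - 4 \left(\left(w + 2 g\right) + 1\right) = - 4 \left(1 + w + 2 g\right) = -4 - 8 g - 4 w$)
$- 712 E{\left(37 \right)} + b{\left(12,- \frac{9}{-12} \right)} = - 712 \sqrt{7 + 37} - \left(52 + 8 \left(-9\right) \frac{1}{-12}\right) = - 712 \sqrt{44} - \left(52 + 8 \left(-9\right) \left(- \frac{1}{12}\right)\right) = - 712 \cdot 2 \sqrt{11} - 58 = - 1424 \sqrt{11} - 58 = -58 - 1424 \sqrt{11}$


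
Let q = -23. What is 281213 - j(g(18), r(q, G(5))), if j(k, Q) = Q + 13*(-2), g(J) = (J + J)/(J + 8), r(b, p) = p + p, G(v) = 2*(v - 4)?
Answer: 281235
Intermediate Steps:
G(v) = -8 + 2*v (G(v) = 2*(-4 + v) = -8 + 2*v)
r(b, p) = 2*p
g(J) = 2*J/(8 + J) (g(J) = (2*J)/(8 + J) = 2*J/(8 + J))
j(k, Q) = -26 + Q (j(k, Q) = Q - 26 = -26 + Q)
281213 - j(g(18), r(q, G(5))) = 281213 - (-26 + 2*(-8 + 2*5)) = 281213 - (-26 + 2*(-8 + 10)) = 281213 - (-26 + 2*2) = 281213 - (-26 + 4) = 281213 - 1*(-22) = 281213 + 22 = 281235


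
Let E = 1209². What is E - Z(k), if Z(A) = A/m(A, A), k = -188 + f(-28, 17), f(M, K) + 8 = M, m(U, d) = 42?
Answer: 4385059/3 ≈ 1.4617e+6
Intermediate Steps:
f(M, K) = -8 + M
k = -224 (k = -188 + (-8 - 28) = -188 - 36 = -224)
Z(A) = A/42
E = 1461681
E - Z(k) = 1461681 - (-224)/42 = 1461681 - 1*(-16/3) = 1461681 + 16/3 = 4385059/3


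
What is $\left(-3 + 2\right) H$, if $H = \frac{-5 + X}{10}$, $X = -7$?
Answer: $\frac{6}{5} \approx 1.2$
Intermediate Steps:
$H = - \frac{6}{5}$ ($H = \frac{-5 - 7}{10} = \frac{1}{10} \left(-12\right) = - \frac{6}{5} \approx -1.2$)
$\left(-3 + 2\right) H = \left(-3 + 2\right) \left(- \frac{6}{5}\right) = \left(-1\right) \left(- \frac{6}{5}\right) = \frac{6}{5}$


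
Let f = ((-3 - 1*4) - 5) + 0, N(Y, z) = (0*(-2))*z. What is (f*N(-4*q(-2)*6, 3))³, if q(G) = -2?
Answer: 0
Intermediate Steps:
N(Y, z) = 0 (N(Y, z) = 0*z = 0)
f = -12 (f = ((-3 - 4) - 5) + 0 = (-7 - 5) + 0 = -12 + 0 = -12)
(f*N(-4*q(-2)*6, 3))³ = (-12*0)³ = 0³ = 0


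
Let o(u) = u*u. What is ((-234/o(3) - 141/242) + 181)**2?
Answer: 1396442161/58564 ≈ 23845.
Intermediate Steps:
o(u) = u**2
((-234/o(3) - 141/242) + 181)**2 = ((-234/(3**2) - 141/242) + 181)**2 = ((-234/9 - 141*1/242) + 181)**2 = ((-234*1/9 - 141/242) + 181)**2 = ((-26 - 141/242) + 181)**2 = (-6433/242 + 181)**2 = (37369/242)**2 = 1396442161/58564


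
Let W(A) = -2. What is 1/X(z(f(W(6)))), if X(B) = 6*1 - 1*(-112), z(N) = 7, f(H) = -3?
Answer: 1/118 ≈ 0.0084746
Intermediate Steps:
X(B) = 118 (X(B) = 6 + 112 = 118)
1/X(z(f(W(6)))) = 1/118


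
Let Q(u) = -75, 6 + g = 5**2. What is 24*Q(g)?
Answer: -1800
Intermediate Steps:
g = 19 (g = -6 + 5**2 = -6 + 25 = 19)
24*Q(g) = 24*(-75) = -1800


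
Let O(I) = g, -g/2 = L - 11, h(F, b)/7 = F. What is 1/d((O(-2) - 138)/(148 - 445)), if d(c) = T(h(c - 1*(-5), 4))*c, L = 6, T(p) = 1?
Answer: 297/128 ≈ 2.3203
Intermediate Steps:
h(F, b) = 7*F
g = 10 (g = -2*(6 - 11) = -2*(-5) = 10)
O(I) = 10
d(c) = c (d(c) = 1*c = c)
1/d((O(-2) - 138)/(148 - 445)) = 1/((10 - 138)/(148 - 445)) = 1/(-128/(-297)) = 1/(-128*(-1/297)) = 1/(128/297) = 297/128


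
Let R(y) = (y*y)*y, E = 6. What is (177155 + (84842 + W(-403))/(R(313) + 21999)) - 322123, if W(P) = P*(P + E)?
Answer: -4448530713695/30686296 ≈ -1.4497e+5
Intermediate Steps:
R(y) = y³ (R(y) = y²*y = y³)
W(P) = P*(6 + P) (W(P) = P*(P + 6) = P*(6 + P))
(177155 + (84842 + W(-403))/(R(313) + 21999)) - 322123 = (177155 + (84842 - 403*(6 - 403))/(313³ + 21999)) - 322123 = (177155 + (84842 - 403*(-397))/(30664297 + 21999)) - 322123 = (177155 + (84842 + 159991)/30686296) - 322123 = (177155 + 244833*(1/30686296)) - 322123 = (177155 + 244833/30686296) - 322123 = 5436231012713/30686296 - 322123 = -4448530713695/30686296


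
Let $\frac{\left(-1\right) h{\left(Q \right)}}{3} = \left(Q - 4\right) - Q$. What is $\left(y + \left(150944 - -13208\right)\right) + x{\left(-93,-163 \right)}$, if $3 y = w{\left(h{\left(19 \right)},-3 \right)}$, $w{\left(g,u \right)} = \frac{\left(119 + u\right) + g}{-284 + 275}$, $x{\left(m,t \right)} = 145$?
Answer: $\frac{4435891}{27} \approx 1.6429 \cdot 10^{5}$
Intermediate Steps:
$h{\left(Q \right)} = 12$ ($h{\left(Q \right)} = - 3 \left(\left(Q - 4\right) - Q\right) = - 3 \left(\left(-4 + Q\right) - Q\right) = \left(-3\right) \left(-4\right) = 12$)
$w{\left(g,u \right)} = - \frac{119}{9} - \frac{g}{9} - \frac{u}{9}$ ($w{\left(g,u \right)} = \frac{119 + g + u}{-9} = \left(119 + g + u\right) \left(- \frac{1}{9}\right) = - \frac{119}{9} - \frac{g}{9} - \frac{u}{9}$)
$y = - \frac{128}{27}$ ($y = \frac{- \frac{119}{9} - \frac{4}{3} - - \frac{1}{3}}{3} = \frac{- \frac{119}{9} - \frac{4}{3} + \frac{1}{3}}{3} = \frac{1}{3} \left(- \frac{128}{9}\right) = - \frac{128}{27} \approx -4.7407$)
$\left(y + \left(150944 - -13208\right)\right) + x{\left(-93,-163 \right)} = \left(- \frac{128}{27} + \left(150944 - -13208\right)\right) + 145 = \left(- \frac{128}{27} + \left(150944 + 13208\right)\right) + 145 = \left(- \frac{128}{27} + 164152\right) + 145 = \frac{4431976}{27} + 145 = \frac{4435891}{27}$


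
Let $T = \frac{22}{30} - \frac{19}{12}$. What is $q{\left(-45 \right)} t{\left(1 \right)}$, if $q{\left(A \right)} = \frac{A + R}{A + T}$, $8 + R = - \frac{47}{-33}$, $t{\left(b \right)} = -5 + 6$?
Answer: $\frac{34040}{30261} \approx 1.1249$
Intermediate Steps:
$t{\left(b \right)} = 1$
$R = - \frac{217}{33}$ ($R = -8 - \frac{47}{-33} = -8 - - \frac{47}{33} = -8 + \frac{47}{33} = - \frac{217}{33} \approx -6.5758$)
$T = - \frac{17}{20}$ ($T = 22 \cdot \frac{1}{30} - \frac{19}{12} = \frac{11}{15} - \frac{19}{12} = - \frac{17}{20} \approx -0.85$)
$q{\left(A \right)} = \frac{- \frac{217}{33} + A}{- \frac{17}{20} + A}$ ($q{\left(A \right)} = \frac{A - \frac{217}{33}}{A - \frac{17}{20}} = \frac{- \frac{217}{33} + A}{- \frac{17}{20} + A}$)
$q{\left(-45 \right)} t{\left(1 \right)} = \frac{20 \left(-217 + 33 \left(-45\right)\right)}{33 \left(-17 + 20 \left(-45\right)\right)} 1 = \frac{20 \left(-217 - 1485\right)}{33 \left(-17 - 900\right)} 1 = \frac{20}{33} \frac{1}{-917} \left(-1702\right) 1 = \frac{20}{33} \left(- \frac{1}{917}\right) \left(-1702\right) 1 = \frac{34040}{30261} \cdot 1 = \frac{34040}{30261}$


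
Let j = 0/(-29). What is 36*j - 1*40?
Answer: -40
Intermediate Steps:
j = 0 (j = 0*(-1/29) = 0)
36*j - 1*40 = 36*0 - 1*40 = 0 - 40 = -40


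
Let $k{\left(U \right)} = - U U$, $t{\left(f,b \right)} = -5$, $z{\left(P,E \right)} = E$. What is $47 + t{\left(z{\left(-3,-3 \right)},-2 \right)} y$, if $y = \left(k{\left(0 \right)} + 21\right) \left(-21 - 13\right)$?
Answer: $3617$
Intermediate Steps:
$k{\left(U \right)} = - U^{2}$
$y = -714$ ($y = \left(- 0^{2} + 21\right) \left(-21 - 13\right) = \left(\left(-1\right) 0 + 21\right) \left(-34\right) = \left(0 + 21\right) \left(-34\right) = 21 \left(-34\right) = -714$)
$47 + t{\left(z{\left(-3,-3 \right)},-2 \right)} y = 47 - -3570 = 47 + 3570 = 3617$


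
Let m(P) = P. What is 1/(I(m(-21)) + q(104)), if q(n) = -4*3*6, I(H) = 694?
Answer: 1/622 ≈ 0.0016077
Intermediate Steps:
q(n) = -72 (q(n) = -12*6 = -72)
1/(I(m(-21)) + q(104)) = 1/(694 - 72) = 1/622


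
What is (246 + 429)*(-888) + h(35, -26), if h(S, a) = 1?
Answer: -599399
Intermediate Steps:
(246 + 429)*(-888) + h(35, -26) = (246 + 429)*(-888) + 1 = 675*(-888) + 1 = -599400 + 1 = -599399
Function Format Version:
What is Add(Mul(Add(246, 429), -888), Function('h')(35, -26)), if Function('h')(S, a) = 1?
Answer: -599399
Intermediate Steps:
Add(Mul(Add(246, 429), -888), Function('h')(35, -26)) = Add(Mul(Add(246, 429), -888), 1) = Add(Mul(675, -888), 1) = Add(-599400, 1) = -599399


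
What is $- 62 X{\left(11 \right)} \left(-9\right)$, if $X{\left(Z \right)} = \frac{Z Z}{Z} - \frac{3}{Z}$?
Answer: $\frac{65844}{11} \approx 5985.8$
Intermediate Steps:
$X{\left(Z \right)} = Z - \frac{3}{Z}$ ($X{\left(Z \right)} = \frac{Z^{2}}{Z} - \frac{3}{Z} = Z - \frac{3}{Z}$)
$- 62 X{\left(11 \right)} \left(-9\right) = - 62 \left(11 - \frac{3}{11}\right) \left(-9\right) = \left(-62\right) \frac{118}{11} \left(-9\right) = \left(- \frac{7316}{11}\right) \left(-9\right) = \frac{65844}{11}$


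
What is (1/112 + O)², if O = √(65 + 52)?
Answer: 1467649/12544 + 3*√13/56 ≈ 117.19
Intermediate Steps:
O = 3*√13 (O = √117 = 3*√13 ≈ 10.817)
(1/112 + O)² = (1/112 + 3*√13)²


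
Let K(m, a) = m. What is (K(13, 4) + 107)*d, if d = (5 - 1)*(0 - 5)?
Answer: -2400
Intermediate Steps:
d = -20 (d = 4*(-5) = -20)
(K(13, 4) + 107)*d = (13 + 107)*(-20) = 120*(-20) = -2400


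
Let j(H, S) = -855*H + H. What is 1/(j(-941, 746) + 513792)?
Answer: 1/1317406 ≈ 7.5907e-7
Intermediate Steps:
j(H, S) = -854*H
1/(j(-941, 746) + 513792) = 1/(-854*(-941) + 513792) = 1/(803614 + 513792) = 1/1317406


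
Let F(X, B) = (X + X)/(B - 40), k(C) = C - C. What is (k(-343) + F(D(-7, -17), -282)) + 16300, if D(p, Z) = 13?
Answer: 2624287/161 ≈ 16300.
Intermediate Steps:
k(C) = 0
F(X, B) = 2*X/(-40 + B) (F(X, B) = (2*X)/(-40 + B) = 2*X/(-40 + B))
(k(-343) + F(D(-7, -17), -282)) + 16300 = (0 + 2*13/(-40 - 282)) + 16300 = (0 + 2*13/(-322)) + 16300 = (0 + 2*13*(-1/322)) + 16300 = (0 - 13/161) + 16300 = -13/161 + 16300 = 2624287/161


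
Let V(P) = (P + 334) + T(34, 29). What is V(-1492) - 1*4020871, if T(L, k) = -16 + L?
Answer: -4022011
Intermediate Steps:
V(P) = 352 + P (V(P) = (P + 334) + (-16 + 34) = (334 + P) + 18 = 352 + P)
V(-1492) - 1*4020871 = (352 - 1492) - 1*4020871 = -1140 - 4020871 = -4022011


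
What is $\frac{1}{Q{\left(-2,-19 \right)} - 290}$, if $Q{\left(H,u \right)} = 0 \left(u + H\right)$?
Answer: $- \frac{1}{290} \approx -0.0034483$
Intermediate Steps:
$Q{\left(H,u \right)} = 0$ ($Q{\left(H,u \right)} = 0 \left(H + u\right) = 0$)
$\frac{1}{Q{\left(-2,-19 \right)} - 290} = \frac{1}{0 - 290} = \frac{1}{-290} = - \frac{1}{290}$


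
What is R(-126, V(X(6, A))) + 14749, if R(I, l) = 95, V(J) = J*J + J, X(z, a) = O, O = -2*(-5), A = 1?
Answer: 14844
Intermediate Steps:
O = 10
X(z, a) = 10
V(J) = J + J**2 (V(J) = J**2 + J = J + J**2)
R(-126, V(X(6, A))) + 14749 = 95 + 14749 = 14844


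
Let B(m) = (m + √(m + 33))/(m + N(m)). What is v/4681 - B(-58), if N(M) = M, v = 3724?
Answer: 2767/9362 + 5*I/116 ≈ 0.29556 + 0.043103*I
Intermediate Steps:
B(m) = (m + √(33 + m))/(2*m) (B(m) = (m + √(m + 33))/(m + m) = (m + √(33 + m))/((2*m)) = (m + √(33 + m))*(1/(2*m)) = (m + √(33 + m))/(2*m))
v/4681 - B(-58) = 3724/4681 - (-58 + √(33 - 58))/(2*(-58)) = 3724*(1/4681) - (-1)*(-58 + √(-25))/(2*58) = 3724/4681 - (-1)*(-58 + 5*I)/(2*58) = 3724/4681 - (½ - 5*I/116) = 3724/4681 + (-½ + 5*I/116) = 2767/9362 + 5*I/116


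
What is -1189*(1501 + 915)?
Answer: -2872624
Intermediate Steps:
-1189*(1501 + 915) = -1189*2416 = -2872624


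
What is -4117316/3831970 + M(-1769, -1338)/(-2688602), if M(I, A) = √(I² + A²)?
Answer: -2058658/1915985 - √4919605/2688602 ≈ -1.0753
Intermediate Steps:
M(I, A) = √(A² + I²)
-4117316/3831970 + M(-1769, -1338)/(-2688602) = -4117316/3831970 + √((-1338)² + (-1769)²)/(-2688602) = -4117316*1/3831970 + √(1790244 + 3129361)*(-1/2688602) = -2058658/1915985 + √4919605*(-1/2688602) = -2058658/1915985 - √4919605/2688602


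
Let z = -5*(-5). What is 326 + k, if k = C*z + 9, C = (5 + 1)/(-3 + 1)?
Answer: 260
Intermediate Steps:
C = -3 (C = 6/(-2) = 6*(-1/2) = -3)
z = 25
k = -66 (k = -3*25 + 9 = -75 + 9 = -66)
326 + k = 326 - 66 = 260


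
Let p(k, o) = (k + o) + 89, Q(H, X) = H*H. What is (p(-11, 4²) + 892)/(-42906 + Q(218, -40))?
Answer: 493/2309 ≈ 0.21351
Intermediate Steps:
Q(H, X) = H²
p(k, o) = 89 + k + o
(p(-11, 4²) + 892)/(-42906 + Q(218, -40)) = ((89 - 11 + 4²) + 892)/(-42906 + 218²) = ((89 - 11 + 16) + 892)/(-42906 + 47524) = (94 + 892)/4618 = 986*(1/4618) = 493/2309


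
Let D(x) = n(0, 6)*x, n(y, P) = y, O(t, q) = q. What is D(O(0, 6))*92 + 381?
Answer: 381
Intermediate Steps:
D(x) = 0 (D(x) = 0*x = 0)
D(O(0, 6))*92 + 381 = 0*92 + 381 = 0 + 381 = 381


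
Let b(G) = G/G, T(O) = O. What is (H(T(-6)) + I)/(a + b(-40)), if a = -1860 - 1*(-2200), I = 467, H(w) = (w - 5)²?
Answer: 588/341 ≈ 1.7243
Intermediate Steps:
b(G) = 1
H(w) = (-5 + w)²
a = 340 (a = -1860 + 2200 = 340)
(H(T(-6)) + I)/(a + b(-40)) = ((-5 - 6)² + 467)/(340 + 1) = ((-11)² + 467)/341 = (121 + 467)*(1/341) = 588*(1/341) = 588/341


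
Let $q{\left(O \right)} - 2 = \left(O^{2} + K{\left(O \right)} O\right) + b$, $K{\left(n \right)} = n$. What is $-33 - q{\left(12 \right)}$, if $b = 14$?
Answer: $-337$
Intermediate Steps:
$q{\left(O \right)} = 16 + 2 O^{2}$ ($q{\left(O \right)} = 2 + \left(\left(O^{2} + O O\right) + 14\right) = 2 + \left(\left(O^{2} + O^{2}\right) + 14\right) = 2 + \left(2 O^{2} + 14\right) = 2 + \left(14 + 2 O^{2}\right) = 16 + 2 O^{2}$)
$-33 - q{\left(12 \right)} = -33 - \left(16 + 2 \cdot 12^{2}\right) = -33 - \left(16 + 2 \cdot 144\right) = -33 - \left(16 + 288\right) = -33 - 304 = -337$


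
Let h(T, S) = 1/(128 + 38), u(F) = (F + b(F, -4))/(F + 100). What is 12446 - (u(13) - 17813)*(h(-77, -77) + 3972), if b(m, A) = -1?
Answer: 1327416763589/18758 ≈ 7.0765e+7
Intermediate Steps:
u(F) = (-1 + F)/(100 + F) (u(F) = (F - 1)/(F + 100) = (-1 + F)/(100 + F))
h(T, S) = 1/166
12446 - (u(13) - 17813)*(h(-77, -77) + 3972) = 12446 - ((-1 + 13)/(100 + 13) - 17813)*(1/166 + 3972) = 12446 - (12/113 - 17813)*659353/166 = 12446 - (-2012857)*659353/(113*166) = 12446 - 1*(-1327183301521/18758) = 12446 + 1327183301521/18758 = 1327416763589/18758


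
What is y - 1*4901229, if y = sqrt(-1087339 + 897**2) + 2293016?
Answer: -2608213 + 7*I*sqrt(5770) ≈ -2.6082e+6 + 531.72*I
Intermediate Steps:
y = 2293016 + 7*I*sqrt(5770) (y = sqrt(-1087339 + 804609) + 2293016 = sqrt(-282730) + 2293016 = 7*I*sqrt(5770) + 2293016 = 2293016 + 7*I*sqrt(5770) ≈ 2.293e+6 + 531.72*I)
y - 1*4901229 = (2293016 + 7*I*sqrt(5770)) - 1*4901229 = (2293016 + 7*I*sqrt(5770)) - 4901229 = -2608213 + 7*I*sqrt(5770)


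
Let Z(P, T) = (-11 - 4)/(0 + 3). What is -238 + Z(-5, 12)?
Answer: -243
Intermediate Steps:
Z(P, T) = -5 (Z(P, T) = -15/3 = -15*1/3 = -5)
-238 + Z(-5, 12) = -238 - 5 = -243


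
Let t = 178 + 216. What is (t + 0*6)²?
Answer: 155236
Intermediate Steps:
t = 394
(t + 0*6)² = (394 + 0*6)² = (394 + 0)² = 394² = 155236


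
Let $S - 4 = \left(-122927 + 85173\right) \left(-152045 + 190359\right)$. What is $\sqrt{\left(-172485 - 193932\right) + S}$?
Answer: $i \sqrt{1446873169} \approx 38038.0 i$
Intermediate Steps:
$S = -1446506752$ ($S = 4 + \left(-122927 + 85173\right) \left(-152045 + 190359\right) = 4 - 1446506756 = -1446506752$)
$\sqrt{\left(-172485 - 193932\right) + S} = \sqrt{\left(-172485 - 193932\right) - 1446506752} = \sqrt{-366417 - 1446506752} = \sqrt{-1446873169} = i \sqrt{1446873169}$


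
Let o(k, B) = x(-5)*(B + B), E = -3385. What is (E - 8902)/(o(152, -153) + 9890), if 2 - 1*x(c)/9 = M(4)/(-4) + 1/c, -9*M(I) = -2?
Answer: -61435/18391 ≈ -3.3405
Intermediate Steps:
M(I) = 2/9 (M(I) = -⅑*(-2) = 2/9)
x(c) = 37/2 - 9/c (x(c) = 18 - 9*((2/9)/(-4) + 1/c) = 18 - 9*((2/9)*(-¼) + 1/c) = 18 - 9*(-1/18 + 1/c) = 18 + (½ - 9/c) = 37/2 - 9/c)
o(k, B) = 203*B/5 (o(k, B) = (37/2 - 9/(-5))*(B + B) = (37/2 - 9*(-⅕))*(2*B) = (37/2 + 9/5)*(2*B) = 203*(2*B)/10 = 203*B/5)
(E - 8902)/(o(152, -153) + 9890) = (-3385 - 8902)/((203/5)*(-153) + 9890) = -12287/(-31059/5 + 9890) = -12287/18391/5 = -12287*5/18391 = -61435/18391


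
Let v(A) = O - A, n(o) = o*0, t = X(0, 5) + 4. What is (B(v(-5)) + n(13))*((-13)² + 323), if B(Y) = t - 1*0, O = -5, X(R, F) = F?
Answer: 4428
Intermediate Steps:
t = 9 (t = 5 + 4 = 9)
n(o) = 0
v(A) = -5 - A
B(Y) = 9 (B(Y) = 9 - 1*0 = 9 + 0 = 9)
(B(v(-5)) + n(13))*((-13)² + 323) = (9 + 0)*((-13)² + 323) = 9*(169 + 323) = 9*492 = 4428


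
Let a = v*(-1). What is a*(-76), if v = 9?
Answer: 684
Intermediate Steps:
a = -9 (a = 9*(-1) = -9)
a*(-76) = -9*(-76) = 684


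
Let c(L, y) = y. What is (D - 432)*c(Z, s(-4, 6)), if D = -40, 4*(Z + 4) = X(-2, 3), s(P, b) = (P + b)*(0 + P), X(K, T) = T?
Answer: 3776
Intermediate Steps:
s(P, b) = P*(P + b) (s(P, b) = (P + b)*P = P*(P + b))
Z = -13/4 (Z = -4 + (¼)*3 = -4 + ¾ = -13/4 ≈ -3.2500)
(D - 432)*c(Z, s(-4, 6)) = (-40 - 432)*(-4*(-4 + 6)) = -(-1888)*2 = -472*(-8) = 3776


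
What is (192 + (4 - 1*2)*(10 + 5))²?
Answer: 49284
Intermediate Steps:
(192 + (4 - 1*2)*(10 + 5))² = (192 + (4 - 2)*15)² = (192 + 2*15)² = (192 + 30)² = 222² = 49284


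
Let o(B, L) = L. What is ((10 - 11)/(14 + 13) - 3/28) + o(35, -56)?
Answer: -42445/756 ≈ -56.144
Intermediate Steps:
((10 - 11)/(14 + 13) - 3/28) + o(35, -56) = ((10 - 11)/(14 + 13) - 3/28) - 56 = (-1/27 + (1/28)*(-3)) - 56 = (-1*1/27 - 3/28) - 56 = (-1/27 - 3/28) - 56 = -109/756 - 56 = -42445/756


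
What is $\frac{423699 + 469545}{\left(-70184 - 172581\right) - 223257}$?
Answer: $- \frac{446622}{233011} \approx -1.9167$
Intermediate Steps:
$\frac{423699 + 469545}{\left(-70184 - 172581\right) - 223257} = \frac{893244}{-242765 - 223257} = \frac{893244}{-466022} = 893244 \left(- \frac{1}{466022}\right) = - \frac{446622}{233011}$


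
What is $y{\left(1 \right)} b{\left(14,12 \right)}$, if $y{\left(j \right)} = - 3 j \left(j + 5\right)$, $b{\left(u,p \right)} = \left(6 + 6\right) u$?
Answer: $-3024$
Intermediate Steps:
$b{\left(u,p \right)} = 12 u$
$y{\left(j \right)} = - 3 j \left(5 + j\right)$
$y{\left(1 \right)} b{\left(14,12 \right)} = \left(-3\right) 1 \left(5 + 1\right) 12 \cdot 14 = \left(-3\right) 1 \cdot 6 \cdot 168 = \left(-18\right) 168 = -3024$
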